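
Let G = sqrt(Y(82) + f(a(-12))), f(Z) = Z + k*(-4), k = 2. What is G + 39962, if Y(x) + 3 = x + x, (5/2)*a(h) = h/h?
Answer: 39962 + sqrt(3835)/5 ≈ 39974.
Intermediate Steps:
a(h) = 2/5 (a(h) = 2*(h/h)/5 = (2/5)*1 = 2/5)
Y(x) = -3 + 2*x (Y(x) = -3 + (x + x) = -3 + 2*x)
f(Z) = -8 + Z (f(Z) = Z + 2*(-4) = Z - 8 = -8 + Z)
G = sqrt(3835)/5 (G = sqrt((-3 + 2*82) + (-8 + 2/5)) = sqrt((-3 + 164) - 38/5) = sqrt(161 - 38/5) = sqrt(767/5) = sqrt(3835)/5 ≈ 12.385)
G + 39962 = sqrt(3835)/5 + 39962 = 39962 + sqrt(3835)/5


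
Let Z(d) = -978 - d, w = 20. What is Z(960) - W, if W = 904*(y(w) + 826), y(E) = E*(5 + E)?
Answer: -1200642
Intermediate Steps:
W = 1198704 (W = 904*(20*(5 + 20) + 826) = 904*(20*25 + 826) = 904*(500 + 826) = 904*1326 = 1198704)
Z(960) - W = (-978 - 1*960) - 1*1198704 = (-978 - 960) - 1198704 = -1938 - 1198704 = -1200642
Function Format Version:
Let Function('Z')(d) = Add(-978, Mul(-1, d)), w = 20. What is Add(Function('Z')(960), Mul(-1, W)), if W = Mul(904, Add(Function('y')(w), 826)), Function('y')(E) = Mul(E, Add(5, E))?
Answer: -1200642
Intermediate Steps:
W = 1198704 (W = Mul(904, Add(Mul(20, Add(5, 20)), 826)) = Mul(904, Add(Mul(20, 25), 826)) = Mul(904, Add(500, 826)) = Mul(904, 1326) = 1198704)
Add(Function('Z')(960), Mul(-1, W)) = Add(Add(-978, Mul(-1, 960)), Mul(-1, 1198704)) = Add(Add(-978, -960), -1198704) = Add(-1938, -1198704) = -1200642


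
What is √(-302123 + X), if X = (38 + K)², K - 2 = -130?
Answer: I*√294023 ≈ 542.24*I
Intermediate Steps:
K = -128 (K = 2 - 130 = -128)
X = 8100 (X = (38 - 128)² = (-90)² = 8100)
√(-302123 + X) = √(-302123 + 8100) = √(-294023) = I*√294023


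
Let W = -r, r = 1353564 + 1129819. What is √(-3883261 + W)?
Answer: 2*I*√1591661 ≈ 2523.2*I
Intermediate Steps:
r = 2483383
W = -2483383 (W = -1*2483383 = -2483383)
√(-3883261 + W) = √(-3883261 - 2483383) = √(-6366644) = 2*I*√1591661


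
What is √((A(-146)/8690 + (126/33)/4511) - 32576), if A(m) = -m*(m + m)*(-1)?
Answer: I*√103412296291192330/1781845 ≈ 180.47*I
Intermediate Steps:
A(m) = 2*m² (A(m) = -m*2*m*(-1) = -2*m²*(-1) = 2*m²)
√((A(-146)/8690 + (126/33)/4511) - 32576) = √(((2*(-146)²)/8690 + (126/33)/4511) - 32576) = √(((2*21316)*(1/8690) + (126*(1/33))*(1/4511)) - 32576) = √((42632*(1/8690) + (42/11)*(1/4511)) - 32576) = √((21316/4345 + 42/49621) - 32576) = √(8743006/1781845 - 32576) = √(-58036639714/1781845) = I*√103412296291192330/1781845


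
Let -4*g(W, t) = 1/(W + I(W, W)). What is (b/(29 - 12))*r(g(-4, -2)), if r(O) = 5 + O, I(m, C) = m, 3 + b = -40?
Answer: -6923/544 ≈ -12.726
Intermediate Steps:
b = -43 (b = -3 - 40 = -43)
g(W, t) = -1/(8*W) (g(W, t) = -1/(4*(W + W)) = -1/(2*W)/4 = -1/(8*W))
(b/(29 - 12))*r(g(-4, -2)) = (-43/(29 - 12))*(5 - 1/8/(-4)) = (-43/17)*(5 - 1/8*(-1/4)) = (-43*1/17)*(5 + 1/32) = -43/17*161/32 = -6923/544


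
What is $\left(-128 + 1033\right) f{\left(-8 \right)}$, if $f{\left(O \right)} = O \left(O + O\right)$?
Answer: $115840$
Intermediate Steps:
$f{\left(O \right)} = 2 O^{2}$ ($f{\left(O \right)} = O 2 O = 2 O^{2}$)
$\left(-128 + 1033\right) f{\left(-8 \right)} = \left(-128 + 1033\right) 2 \left(-8\right)^{2} = 905 \cdot 2 \cdot 64 = 905 \cdot 128 = 115840$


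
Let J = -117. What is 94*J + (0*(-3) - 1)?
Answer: -10999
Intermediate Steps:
94*J + (0*(-3) - 1) = 94*(-117) + (0*(-3) - 1) = -10998 + (0 - 1) = -10998 - 1 = -10999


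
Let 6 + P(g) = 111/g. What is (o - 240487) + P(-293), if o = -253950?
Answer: -144871910/293 ≈ -4.9444e+5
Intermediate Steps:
P(g) = -6 + 111/g
(o - 240487) + P(-293) = (-253950 - 240487) + (-6 + 111/(-293)) = -494437 + (-6 + 111*(-1/293)) = -494437 + (-6 - 111/293) = -494437 - 1869/293 = -144871910/293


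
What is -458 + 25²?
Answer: 167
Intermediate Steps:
-458 + 25² = -458 + 625 = 167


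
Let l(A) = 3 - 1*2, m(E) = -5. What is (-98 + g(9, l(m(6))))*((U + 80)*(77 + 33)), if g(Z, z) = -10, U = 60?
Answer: -1663200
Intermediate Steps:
l(A) = 1 (l(A) = 3 - 2 = 1)
(-98 + g(9, l(m(6))))*((U + 80)*(77 + 33)) = (-98 - 10)*((60 + 80)*(77 + 33)) = -15120*110 = -108*15400 = -1663200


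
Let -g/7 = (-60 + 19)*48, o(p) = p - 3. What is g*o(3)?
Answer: 0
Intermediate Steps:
o(p) = -3 + p
g = 13776 (g = -7*(-60 + 19)*48 = -(-287)*48 = -7*(-1968) = 13776)
g*o(3) = 13776*(-3 + 3) = 13776*0 = 0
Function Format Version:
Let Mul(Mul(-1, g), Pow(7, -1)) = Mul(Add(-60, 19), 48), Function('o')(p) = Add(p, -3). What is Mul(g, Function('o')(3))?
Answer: 0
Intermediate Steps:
Function('o')(p) = Add(-3, p)
g = 13776 (g = Mul(-7, Mul(Add(-60, 19), 48)) = Mul(-7, Mul(-41, 48)) = Mul(-7, -1968) = 13776)
Mul(g, Function('o')(3)) = Mul(13776, Add(-3, 3)) = Mul(13776, 0) = 0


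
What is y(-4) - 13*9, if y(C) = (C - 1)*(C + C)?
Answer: -77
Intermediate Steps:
y(C) = 2*C*(-1 + C) (y(C) = (-1 + C)*(2*C) = 2*C*(-1 + C))
y(-4) - 13*9 = 2*(-4)*(-1 - 4) - 13*9 = 2*(-4)*(-5) - 117 = 40 - 117 = -77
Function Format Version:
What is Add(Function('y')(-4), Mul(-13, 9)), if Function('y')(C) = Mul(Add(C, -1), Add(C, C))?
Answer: -77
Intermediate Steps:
Function('y')(C) = Mul(2, C, Add(-1, C)) (Function('y')(C) = Mul(Add(-1, C), Mul(2, C)) = Mul(2, C, Add(-1, C)))
Add(Function('y')(-4), Mul(-13, 9)) = Add(Mul(2, -4, Add(-1, -4)), Mul(-13, 9)) = Add(Mul(2, -4, -5), -117) = Add(40, -117) = -77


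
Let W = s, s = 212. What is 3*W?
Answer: 636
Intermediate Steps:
W = 212
3*W = 3*212 = 636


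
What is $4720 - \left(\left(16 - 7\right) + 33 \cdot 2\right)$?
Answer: $4645$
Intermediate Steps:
$4720 - \left(\left(16 - 7\right) + 33 \cdot 2\right) = 4720 - \left(9 + 66\right) = 4720 - 75 = 4645$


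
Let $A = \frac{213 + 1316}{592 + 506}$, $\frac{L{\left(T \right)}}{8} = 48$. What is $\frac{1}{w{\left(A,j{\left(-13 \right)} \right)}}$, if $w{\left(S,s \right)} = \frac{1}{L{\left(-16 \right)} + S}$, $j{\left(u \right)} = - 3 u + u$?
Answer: $\frac{423161}{1098} \approx 385.39$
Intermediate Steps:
$L{\left(T \right)} = 384$ ($L{\left(T \right)} = 8 \cdot 48 = 384$)
$j{\left(u \right)} = - 2 u$
$A = \frac{1529}{1098} \approx 1.3925$
$w{\left(S,s \right)} = \frac{1}{384 + S}$
$\frac{1}{w{\left(A,j{\left(-13 \right)} \right)}} = \frac{1}{\frac{1}{384 + \frac{1529}{1098}}} = \frac{1}{\frac{1}{\frac{423161}{1098}}} = \frac{1}{\frac{1098}{423161}} = \frac{423161}{1098}$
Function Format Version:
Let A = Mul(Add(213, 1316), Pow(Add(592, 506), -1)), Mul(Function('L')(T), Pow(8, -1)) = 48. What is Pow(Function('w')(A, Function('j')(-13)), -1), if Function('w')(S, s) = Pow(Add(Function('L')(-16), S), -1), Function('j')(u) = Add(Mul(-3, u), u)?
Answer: Rational(423161, 1098) ≈ 385.39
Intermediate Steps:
Function('L')(T) = 384 (Function('L')(T) = Mul(8, 48) = 384)
Function('j')(u) = Mul(-2, u)
A = Rational(1529, 1098) (A = Mul(1529, Pow(1098, -1)) = Mul(1529, Rational(1, 1098)) = Rational(1529, 1098) ≈ 1.3925)
Function('w')(S, s) = Pow(Add(384, S), -1)
Pow(Function('w')(A, Function('j')(-13)), -1) = Pow(Pow(Add(384, Rational(1529, 1098)), -1), -1) = Pow(Pow(Rational(423161, 1098), -1), -1) = Pow(Rational(1098, 423161), -1) = Rational(423161, 1098)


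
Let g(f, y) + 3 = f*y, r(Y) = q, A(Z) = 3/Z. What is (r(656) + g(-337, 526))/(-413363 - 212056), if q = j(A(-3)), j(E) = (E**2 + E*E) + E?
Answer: 19696/69491 ≈ 0.28343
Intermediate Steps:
j(E) = E + 2*E**2 (j(E) = (E**2 + E**2) + E = 2*E**2 + E = E + 2*E**2)
q = 1 (q = (3/(-3))*(1 + 2*(3/(-3))) = (3*(-1/3))*(1 + 2*(3*(-1/3))) = -(1 + 2*(-1)) = -(1 - 2) = -1*(-1) = 1)
r(Y) = 1
g(f, y) = -3 + f*y
(r(656) + g(-337, 526))/(-413363 - 212056) = (1 + (-3 - 337*526))/(-413363 - 212056) = (1 + (-3 - 177262))/(-625419) = (1 - 177265)*(-1/625419) = -177264*(-1/625419) = 19696/69491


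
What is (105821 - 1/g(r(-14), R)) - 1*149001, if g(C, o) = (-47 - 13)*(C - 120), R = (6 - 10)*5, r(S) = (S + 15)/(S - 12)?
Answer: -4042943413/93630 ≈ -43180.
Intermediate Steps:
r(S) = (15 + S)/(-12 + S)
R = -20 (R = -4*5 = -20)
g(C, o) = 7200 - 60*C (g(C, o) = -60*(-120 + C) = 7200 - 60*C)
(105821 - 1/g(r(-14), R)) - 1*149001 = (105821 - 1/(7200 - 60*(15 - 14)/(-12 - 14))) - 1*149001 = (105821 - 1/(7200 - 60/(-26))) - 149001 = (105821 - 1/(7200 - (-30)/13)) - 149001 = (105821 - 1/(7200 - 60*(-1/26))) - 149001 = (105821 - 1/(7200 + 30/13)) - 149001 = (105821 - 1/93630/13) - 149001 = (105821 - 1*13/93630) - 149001 = (105821 - 13/93630) - 149001 = 9908020217/93630 - 149001 = -4042943413/93630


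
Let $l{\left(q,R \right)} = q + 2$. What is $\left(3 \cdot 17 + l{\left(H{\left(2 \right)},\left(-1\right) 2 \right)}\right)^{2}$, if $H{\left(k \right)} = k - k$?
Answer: $2809$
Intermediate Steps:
$H{\left(k \right)} = 0$
$l{\left(q,R \right)} = 2 + q$
$\left(3 \cdot 17 + l{\left(H{\left(2 \right)},\left(-1\right) 2 \right)}\right)^{2} = \left(3 \cdot 17 + \left(2 + 0\right)\right)^{2} = \left(51 + 2\right)^{2} = 53^{2} = 2809$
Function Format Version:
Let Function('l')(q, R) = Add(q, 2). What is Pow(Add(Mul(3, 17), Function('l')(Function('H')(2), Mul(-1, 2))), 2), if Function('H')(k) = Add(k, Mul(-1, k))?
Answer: 2809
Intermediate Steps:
Function('H')(k) = 0
Function('l')(q, R) = Add(2, q)
Pow(Add(Mul(3, 17), Function('l')(Function('H')(2), Mul(-1, 2))), 2) = Pow(Add(Mul(3, 17), Add(2, 0)), 2) = Pow(Add(51, 2), 2) = Pow(53, 2) = 2809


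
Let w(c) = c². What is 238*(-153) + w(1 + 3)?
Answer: -36398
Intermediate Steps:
238*(-153) + w(1 + 3) = 238*(-153) + (1 + 3)² = -36414 + 4² = -36414 + 16 = -36398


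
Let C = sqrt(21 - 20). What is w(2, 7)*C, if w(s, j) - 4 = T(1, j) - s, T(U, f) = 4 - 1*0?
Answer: 6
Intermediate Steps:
T(U, f) = 4 (T(U, f) = 4 + 0 = 4)
w(s, j) = 8 - s (w(s, j) = 4 + (4 - s) = 8 - s)
C = 1 (C = sqrt(1) = 1)
w(2, 7)*C = (8 - 1*2)*1 = (8 - 2)*1 = 6*1 = 6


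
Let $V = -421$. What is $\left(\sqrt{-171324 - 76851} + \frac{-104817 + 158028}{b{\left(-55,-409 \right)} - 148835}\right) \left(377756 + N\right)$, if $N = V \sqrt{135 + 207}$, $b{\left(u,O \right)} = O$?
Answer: $- \frac{\left(17737 - 746220 i \sqrt{1103}\right) \left(377756 - 1263 \sqrt{38}\right)}{49748} \approx -1.3191 \cdot 10^{5} + 1.8431 \cdot 10^{8} i$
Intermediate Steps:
$N = - 1263 \sqrt{38}$ ($N = - 421 \sqrt{135 + 207} = - 421 \sqrt{342} = - 421 \cdot 3 \sqrt{38} = - 1263 \sqrt{38} \approx -7785.7$)
$\left(\sqrt{-171324 - 76851} + \frac{-104817 + 158028}{b{\left(-55,-409 \right)} - 148835}\right) \left(377756 + N\right) = \left(\sqrt{-171324 - 76851} + \frac{-104817 + 158028}{-409 - 148835}\right) \left(377756 - 1263 \sqrt{38}\right) = \left(\sqrt{-248175} + \frac{53211}{-149244}\right) \left(377756 - 1263 \sqrt{38}\right) = \left(15 i \sqrt{1103} + 53211 \left(- \frac{1}{149244}\right)\right) \left(377756 - 1263 \sqrt{38}\right) = \left(15 i \sqrt{1103} - \frac{17737}{49748}\right) \left(377756 - 1263 \sqrt{38}\right) = \left(- \frac{17737}{49748} + 15 i \sqrt{1103}\right) \left(377756 - 1263 \sqrt{38}\right) = \left(377756 - 1263 \sqrt{38}\right) \left(- \frac{17737}{49748} + 15 i \sqrt{1103}\right)$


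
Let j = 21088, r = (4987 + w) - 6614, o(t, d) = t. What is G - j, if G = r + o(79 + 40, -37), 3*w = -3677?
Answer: -71465/3 ≈ -23822.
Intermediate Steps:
w = -3677/3 (w = (1/3)*(-3677) = -3677/3 ≈ -1225.7)
r = -8558/3 (r = (4987 - 3677/3) - 6614 = 11284/3 - 6614 = -8558/3 ≈ -2852.7)
G = -8201/3 (G = -8558/3 + (79 + 40) = -8558/3 + 119 = -8201/3 ≈ -2733.7)
G - j = -8201/3 - 1*21088 = -8201/3 - 21088 = -71465/3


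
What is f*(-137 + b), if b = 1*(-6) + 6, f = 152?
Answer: -20824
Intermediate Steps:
b = 0 (b = -6 + 6 = 0)
f*(-137 + b) = 152*(-137 + 0) = 152*(-137) = -20824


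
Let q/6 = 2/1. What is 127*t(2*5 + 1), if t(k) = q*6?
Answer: 9144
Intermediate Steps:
q = 12 (q = 6*(2/1) = 6*(2*1) = 6*2 = 12)
t(k) = 72 (t(k) = 12*6 = 72)
127*t(2*5 + 1) = 127*72 = 9144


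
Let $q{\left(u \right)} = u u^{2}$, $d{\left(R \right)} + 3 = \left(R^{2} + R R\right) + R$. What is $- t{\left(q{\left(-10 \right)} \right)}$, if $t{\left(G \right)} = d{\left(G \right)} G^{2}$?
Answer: $-1998997000000$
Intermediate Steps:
$d{\left(R \right)} = -3 + R + 2 R^{2}$ ($d{\left(R \right)} = -3 + \left(\left(R^{2} + R R\right) + R\right) = -3 + \left(\left(R^{2} + R^{2}\right) + R\right) = -3 + \left(2 R^{2} + R\right) = -3 + \left(R + 2 R^{2}\right) = -3 + R + 2 R^{2}$)
$q{\left(u \right)} = u^{3}$
$t{\left(G \right)} = G^{2} \left(-3 + G + 2 G^{2}\right)$ ($t{\left(G \right)} = \left(-3 + G + 2 G^{2}\right) G^{2} = G^{2} \left(-3 + G + 2 G^{2}\right)$)
$- t{\left(q{\left(-10 \right)} \right)} = - \left(\left(-10\right)^{3}\right)^{2} \left(-3 + \left(-10\right)^{3} + 2 \left(\left(-10\right)^{3}\right)^{2}\right) = - \left(-1000\right)^{2} \left(-3 - 1000 + 2 \left(-1000\right)^{2}\right) = - 1000000 \left(-3 - 1000 + 2 \cdot 1000000\right) = - 1000000 \left(-3 - 1000 + 2000000\right) = - 1000000 \cdot 1998997 = \left(-1\right) 1998997000000 = -1998997000000$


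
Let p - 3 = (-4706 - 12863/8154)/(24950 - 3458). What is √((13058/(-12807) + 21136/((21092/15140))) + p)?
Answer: √8997342044069230615206648473930/24350980370868 ≈ 123.18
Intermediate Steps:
p = 487351717/175245768 (p = 3 + (-4706 - 12863/8154)/(24950 - 3458) = 3 + (-4706 - 12863*1/8154)/21492 = 3 + (-4706 - 12863/8154)*(1/21492) = 3 - 38385587/8154*1/21492 = 3 - 38385587/175245768 = 487351717/175245768 ≈ 2.7810)
√((13058/(-12807) + 21136/((21092/15140))) + p) = √((13058/(-12807) + 21136/((21092/15140))) + 487351717/175245768) = √((13058*(-1/12807) + 21136/((21092*(1/15140)))) + 487351717/175245768) = √((-13058/12807 + 21136/(5273/3785)) + 487351717/175245768) = √((-13058/12807 + 21136*(3785/5273)) + 487351717/175245768) = √((-13058/12807 + 79999760/5273) + 487351717/175245768) = √(1024488071486/67531311 + 487351717/175245768) = √(19952234488307786915/1314952940026872) = √8997342044069230615206648473930/24350980370868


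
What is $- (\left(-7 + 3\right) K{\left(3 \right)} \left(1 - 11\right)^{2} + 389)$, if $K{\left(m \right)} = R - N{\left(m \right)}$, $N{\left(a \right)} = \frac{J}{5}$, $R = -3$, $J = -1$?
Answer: $-1509$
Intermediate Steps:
$N{\left(a \right)} = - \frac{1}{5}$
$K{\left(m \right)} = - \frac{14}{5}$ ($K{\left(m \right)} = -3 - - \frac{1}{5} = -3 + \frac{1}{5} = - \frac{14}{5}$)
$- (\left(-7 + 3\right) K{\left(3 \right)} \left(1 - 11\right)^{2} + 389) = - (\left(-7 + 3\right) \left(- \frac{14}{5}\right) \left(1 - 11\right)^{2} + 389) = - (\left(-4\right) \left(- \frac{14}{5}\right) \left(-10\right)^{2} + 389) = - (\frac{56}{5} \cdot 100 + 389) = - (1120 + 389) = \left(-1\right) 1509 = -1509$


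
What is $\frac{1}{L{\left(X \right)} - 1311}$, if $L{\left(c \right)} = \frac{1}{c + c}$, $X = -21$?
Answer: $- \frac{42}{55063} \approx -0.00076276$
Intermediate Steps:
$L{\left(c \right)} = \frac{1}{2 c}$
$\frac{1}{L{\left(X \right)} - 1311} = \frac{1}{\frac{1}{2 \left(-21\right)} - 1311} = \frac{1}{\frac{1}{2} \left(- \frac{1}{21}\right) - 1311} = \frac{1}{- \frac{1}{42} - 1311} = \frac{1}{- \frac{55063}{42}} = - \frac{42}{55063}$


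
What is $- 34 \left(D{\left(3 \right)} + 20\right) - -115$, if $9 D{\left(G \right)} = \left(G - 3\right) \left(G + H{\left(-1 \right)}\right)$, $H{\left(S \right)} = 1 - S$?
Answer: $-565$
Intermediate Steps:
$D{\left(G \right)} = \frac{\left(-3 + G\right) \left(2 + G\right)}{9}$ ($D{\left(G \right)} = \frac{\left(G - 3\right) \left(G + \left(1 - -1\right)\right)}{9} = \frac{\left(-3 + G\right) \left(G + \left(1 + 1\right)\right)}{9} = \frac{\left(-3 + G\right) \left(G + 2\right)}{9} = \frac{\left(-3 + G\right) \left(2 + G\right)}{9}$)
$- 34 \left(D{\left(3 \right)} + 20\right) - -115 = - 34 \left(\left(- \frac{2}{3} - \frac{1}{3} + \frac{3^{2}}{9}\right) + 20\right) - -115 = - 34 \left(\left(- \frac{2}{3} - \frac{1}{3} + \frac{1}{9} \cdot 9\right) + 20\right) + 115 = - 34 \left(\left(- \frac{2}{3} - \frac{1}{3} + 1\right) + 20\right) + 115 = - 34 \left(0 + 20\right) + 115 = \left(-34\right) 20 + 115 = -680 + 115 = -565$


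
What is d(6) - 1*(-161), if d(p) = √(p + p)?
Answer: 161 + 2*√3 ≈ 164.46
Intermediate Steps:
d(p) = √2*√p (d(p) = √(2*p) = √2*√p)
d(6) - 1*(-161) = √2*√6 - 1*(-161) = 2*√3 + 161 = 161 + 2*√3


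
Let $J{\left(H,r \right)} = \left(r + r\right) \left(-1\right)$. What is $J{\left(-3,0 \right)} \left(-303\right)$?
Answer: $0$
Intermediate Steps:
$J{\left(H,r \right)} = - 2 r$ ($J{\left(H,r \right)} = 2 r \left(-1\right) = - 2 r$)
$J{\left(-3,0 \right)} \left(-303\right) = \left(-2\right) 0 \left(-303\right) = 0 \left(-303\right) = 0$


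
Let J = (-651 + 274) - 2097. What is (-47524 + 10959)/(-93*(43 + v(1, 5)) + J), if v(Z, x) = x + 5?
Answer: 36565/7403 ≈ 4.9392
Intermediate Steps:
v(Z, x) = 5 + x
J = -2474 (J = -377 - 2097 = -2474)
(-47524 + 10959)/(-93*(43 + v(1, 5)) + J) = (-47524 + 10959)/(-93*(43 + (5 + 5)) - 2474) = -36565/(-93*(43 + 10) - 2474) = -36565/(-93*53 - 2474) = -36565/(-4929 - 2474) = -36565/(-7403) = -36565*(-1/7403) = 36565/7403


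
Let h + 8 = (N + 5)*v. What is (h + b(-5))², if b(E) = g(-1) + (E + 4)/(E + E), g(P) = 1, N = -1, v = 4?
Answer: 8281/100 ≈ 82.810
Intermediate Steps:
h = 8 (h = -8 + (-1 + 5)*4 = -8 + 4*4 = -8 + 16 = 8)
b(E) = 1 + (4 + E)/(2*E) (b(E) = 1 + (E + 4)/(E + E) = 1 + (4 + E)/((2*E)) = 1 + (4 + E)*(1/(2*E)) = 1 + (4 + E)/(2*E))
(h + b(-5))² = (8 + (3/2 + 2/(-5)))² = (8 + (3/2 + 2*(-⅕)))² = (8 + (3/2 - ⅖))² = (8 + 11/10)² = (91/10)² = 8281/100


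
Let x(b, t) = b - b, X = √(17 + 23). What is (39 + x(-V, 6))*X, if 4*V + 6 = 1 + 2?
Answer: 78*√10 ≈ 246.66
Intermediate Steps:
X = 2*√10 (X = √40 = 2*√10 ≈ 6.3246)
V = -¾ (V = -3/2 + (1 + 2)/4 = -3/2 + (¼)*3 = -3/2 + ¾ = -¾ ≈ -0.75000)
x(b, t) = 0
(39 + x(-V, 6))*X = (39 + 0)*(2*√10) = 39*(2*√10) = 78*√10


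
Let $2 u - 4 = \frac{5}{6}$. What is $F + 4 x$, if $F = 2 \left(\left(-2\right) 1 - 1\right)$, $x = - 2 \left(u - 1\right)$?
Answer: $- \frac{52}{3} \approx -17.333$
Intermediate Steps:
$u = \frac{29}{12}$ ($u = 2 + \frac{5 \cdot \frac{1}{6}}{2} = 2 + \frac{1}{2} \cdot \frac{5}{6} = 2 + \frac{5}{12} = \frac{29}{12} \approx 2.4167$)
$x = - \frac{17}{6}$ ($x = - 2 \left(\frac{29}{12} - 1\right) = \left(-2\right) \frac{17}{12} = - \frac{17}{6} \approx -2.8333$)
$F = -6$ ($F = 2 \left(-2 - 1\right) = 2 \left(-3\right) = -6$)
$F + 4 x = -6 + 4 \left(- \frac{17}{6}\right) = -6 - \frac{34}{3} = - \frac{52}{3}$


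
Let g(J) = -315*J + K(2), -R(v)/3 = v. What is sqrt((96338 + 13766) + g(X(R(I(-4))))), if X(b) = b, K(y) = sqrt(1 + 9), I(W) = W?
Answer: sqrt(106324 + sqrt(10)) ≈ 326.08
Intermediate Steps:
R(v) = -3*v
K(y) = sqrt(10)
g(J) = sqrt(10) - 315*J (g(J) = -315*J + sqrt(10) = sqrt(10) - 315*J)
sqrt((96338 + 13766) + g(X(R(I(-4))))) = sqrt((96338 + 13766) + (sqrt(10) - (-945)*(-4))) = sqrt(110104 + (sqrt(10) - 315*12)) = sqrt(110104 + (sqrt(10) - 3780)) = sqrt(110104 + (-3780 + sqrt(10))) = sqrt(106324 + sqrt(10))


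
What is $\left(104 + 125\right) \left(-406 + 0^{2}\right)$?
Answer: $-92974$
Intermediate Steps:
$\left(104 + 125\right) \left(-406 + 0^{2}\right) = 229 \left(-406 + 0\right) = 229 \left(-406\right) = -92974$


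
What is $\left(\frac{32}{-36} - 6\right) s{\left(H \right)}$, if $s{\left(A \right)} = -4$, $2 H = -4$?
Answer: $\frac{248}{9} \approx 27.556$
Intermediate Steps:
$H = -2$ ($H = \frac{1}{2} \left(-4\right) = -2$)
$\left(\frac{32}{-36} - 6\right) s{\left(H \right)} = \left(\frac{32}{-36} - 6\right) \left(-4\right) = \left(32 \left(- \frac{1}{36}\right) - 6\right) \left(-4\right) = \left(- \frac{8}{9} - 6\right) \left(-4\right) = \left(- \frac{62}{9}\right) \left(-4\right) = \frac{248}{9}$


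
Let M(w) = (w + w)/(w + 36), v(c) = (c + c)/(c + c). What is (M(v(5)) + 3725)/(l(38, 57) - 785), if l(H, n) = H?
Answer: -137827/27639 ≈ -4.9867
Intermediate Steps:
v(c) = 1 (v(c) = (2*c)/((2*c)) = (2*c)*(1/(2*c)) = 1)
M(w) = 2*w/(36 + w) (M(w) = (2*w)/(36 + w) = 2*w/(36 + w))
(M(v(5)) + 3725)/(l(38, 57) - 785) = (2*1/(36 + 1) + 3725)/(38 - 785) = (2*1/37 + 3725)/(-747) = (2*1*(1/37) + 3725)*(-1/747) = (2/37 + 3725)*(-1/747) = (137827/37)*(-1/747) = -137827/27639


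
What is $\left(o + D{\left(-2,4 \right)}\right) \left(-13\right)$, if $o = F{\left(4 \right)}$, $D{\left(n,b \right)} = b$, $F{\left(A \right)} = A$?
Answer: $-104$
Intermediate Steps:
$o = 4$
$\left(o + D{\left(-2,4 \right)}\right) \left(-13\right) = \left(4 + 4\right) \left(-13\right) = 8 \left(-13\right) = -104$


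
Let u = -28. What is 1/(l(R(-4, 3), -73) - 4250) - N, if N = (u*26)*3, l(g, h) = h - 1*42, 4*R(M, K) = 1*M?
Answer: 9533159/4365 ≈ 2184.0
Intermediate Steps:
R(M, K) = M/4 (R(M, K) = (1*M)/4 = M/4)
l(g, h) = -42 + h (l(g, h) = h - 42 = -42 + h)
N = -2184 (N = -28*26*3 = -728*3 = -2184)
1/(l(R(-4, 3), -73) - 4250) - N = 1/((-42 - 73) - 4250) - 1*(-2184) = 1/(-115 - 4250) + 2184 = 1/(-4365) + 2184 = -1/4365 + 2184 = 9533159/4365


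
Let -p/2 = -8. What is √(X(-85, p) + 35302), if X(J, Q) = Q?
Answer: √35318 ≈ 187.93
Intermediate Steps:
p = 16 (p = -2*(-8) = 16)
√(X(-85, p) + 35302) = √(16 + 35302) = √35318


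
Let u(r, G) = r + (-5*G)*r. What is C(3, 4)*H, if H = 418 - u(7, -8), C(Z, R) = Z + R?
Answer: 917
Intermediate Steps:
C(Z, R) = R + Z
u(r, G) = r - 5*G*r
H = 131 (H = 418 - 7*(1 - 5*(-8)) = 418 - 7*(1 + 40) = 418 - 7*41 = 418 - 1*287 = 418 - 287 = 131)
C(3, 4)*H = (4 + 3)*131 = 7*131 = 917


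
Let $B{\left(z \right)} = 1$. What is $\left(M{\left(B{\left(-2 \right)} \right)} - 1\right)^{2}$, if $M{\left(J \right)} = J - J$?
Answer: $1$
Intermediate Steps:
$M{\left(J \right)} = 0$
$\left(M{\left(B{\left(-2 \right)} \right)} - 1\right)^{2} = \left(0 - 1\right)^{2} = \left(-1\right)^{2} = 1$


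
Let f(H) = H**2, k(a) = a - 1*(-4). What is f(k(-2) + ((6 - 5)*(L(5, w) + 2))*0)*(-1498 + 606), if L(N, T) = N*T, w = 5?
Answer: -3568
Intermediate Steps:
k(a) = 4 + a (k(a) = a + 4 = 4 + a)
f(k(-2) + ((6 - 5)*(L(5, w) + 2))*0)*(-1498 + 606) = ((4 - 2) + ((6 - 5)*(5*5 + 2))*0)**2*(-1498 + 606) = (2 + (1*(25 + 2))*0)**2*(-892) = (2 + (1*27)*0)**2*(-892) = (2 + 27*0)**2*(-892) = (2 + 0)**2*(-892) = 2**2*(-892) = 4*(-892) = -3568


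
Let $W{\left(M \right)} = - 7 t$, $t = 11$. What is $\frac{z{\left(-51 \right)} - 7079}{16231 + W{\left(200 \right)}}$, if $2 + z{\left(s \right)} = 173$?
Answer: $- \frac{3454}{8077} \approx -0.42763$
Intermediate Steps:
$z{\left(s \right)} = 171$ ($z{\left(s \right)} = -2 + 173 = 171$)
$W{\left(M \right)} = -77$ ($W{\left(M \right)} = \left(-7\right) 11 = -77$)
$\frac{z{\left(-51 \right)} - 7079}{16231 + W{\left(200 \right)}} = \frac{171 - 7079}{16231 - 77} = - \frac{6908}{16154} = \left(-6908\right) \frac{1}{16154} = - \frac{3454}{8077}$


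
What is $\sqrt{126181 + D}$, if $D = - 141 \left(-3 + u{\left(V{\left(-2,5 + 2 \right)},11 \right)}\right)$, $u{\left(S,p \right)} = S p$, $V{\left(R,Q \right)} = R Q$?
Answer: $\sqrt{148318} \approx 385.12$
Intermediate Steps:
$V{\left(R,Q \right)} = Q R$
$D = 22137$ ($D = - 141 \left(-3 + \left(5 + 2\right) \left(-2\right) 11\right) = - 141 \left(-3 + 7 \left(-2\right) 11\right) = - 141 \left(-3 - 154\right) = \left(-141\right) \left(-157\right) = 22137$)
$\sqrt{126181 + D} = \sqrt{126181 + 22137} = \sqrt{148318}$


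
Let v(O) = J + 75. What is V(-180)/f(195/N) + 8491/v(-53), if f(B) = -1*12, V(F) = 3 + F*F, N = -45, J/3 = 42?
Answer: -2137037/804 ≈ -2658.0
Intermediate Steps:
J = 126 (J = 3*42 = 126)
v(O) = 201 (v(O) = 126 + 75 = 201)
V(F) = 3 + F**2
f(B) = -12
V(-180)/f(195/N) + 8491/v(-53) = (3 + (-180)**2)/(-12) + 8491/201 = (3 + 32400)*(-1/12) + 8491*(1/201) = 32403*(-1/12) + 8491/201 = -10801/4 + 8491/201 = -2137037/804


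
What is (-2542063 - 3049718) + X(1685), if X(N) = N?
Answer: -5590096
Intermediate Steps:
(-2542063 - 3049718) + X(1685) = (-2542063 - 3049718) + 1685 = -5591781 + 1685 = -5590096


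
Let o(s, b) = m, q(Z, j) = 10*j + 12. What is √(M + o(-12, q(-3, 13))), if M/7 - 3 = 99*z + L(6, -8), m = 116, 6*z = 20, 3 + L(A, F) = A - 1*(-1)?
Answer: 15*√11 ≈ 49.749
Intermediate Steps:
L(A, F) = -2 + A (L(A, F) = -3 + (A - 1*(-1)) = -3 + (A + 1) = -3 + (1 + A) = -2 + A)
z = 10/3 (z = (⅙)*20 = 10/3 ≈ 3.3333)
q(Z, j) = 12 + 10*j
o(s, b) = 116
M = 2359 (M = 21 + 7*(99*(10/3) + (-2 + 6)) = 21 + 7*(330 + 4) = 21 + 7*334 = 21 + 2338 = 2359)
√(M + o(-12, q(-3, 13))) = √(2359 + 116) = √2475 = 15*√11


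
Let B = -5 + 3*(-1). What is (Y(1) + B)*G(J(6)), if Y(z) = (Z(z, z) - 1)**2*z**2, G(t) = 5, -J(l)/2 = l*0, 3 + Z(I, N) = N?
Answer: 5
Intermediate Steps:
Z(I, N) = -3 + N
J(l) = 0 (J(l) = -2*l*0 = -2*0 = 0)
B = -8 (B = -5 - 3 = -8)
Y(z) = z**2*(-4 + z)**2 (Y(z) = ((-3 + z) - 1)**2*z**2 = (-4 + z)**2*z**2 = z**2*(-4 + z)**2)
(Y(1) + B)*G(J(6)) = (1**2*(-4 + 1)**2 - 8)*5 = (1*(-3)**2 - 8)*5 = (1*9 - 8)*5 = (9 - 8)*5 = 1*5 = 5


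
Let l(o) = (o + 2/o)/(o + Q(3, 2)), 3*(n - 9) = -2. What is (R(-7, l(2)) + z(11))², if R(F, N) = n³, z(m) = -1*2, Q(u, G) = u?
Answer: 242456041/729 ≈ 3.3259e+5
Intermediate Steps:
n = 25/3 (n = 9 + (⅓)*(-2) = 9 - ⅔ = 25/3 ≈ 8.3333)
l(o) = (o + 2/o)/(3 + o) (l(o) = (o + 2/o)/(o + 3) = (o + 2/o)/(3 + o))
z(m) = -2
R(F, N) = 15625/27 (R(F, N) = (25/3)³ = 15625/27)
(R(-7, l(2)) + z(11))² = (15625/27 - 2)² = (15571/27)² = 242456041/729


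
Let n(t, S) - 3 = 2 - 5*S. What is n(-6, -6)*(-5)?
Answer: -175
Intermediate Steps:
n(t, S) = 5 - 5*S (n(t, S) = 3 + (2 - 5*S) = 5 - 5*S)
n(-6, -6)*(-5) = (5 - 5*(-6))*(-5) = (5 + 30)*(-5) = 35*(-5) = -175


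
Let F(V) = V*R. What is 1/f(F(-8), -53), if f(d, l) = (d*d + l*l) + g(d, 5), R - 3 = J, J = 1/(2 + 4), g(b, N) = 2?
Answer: 9/31075 ≈ 0.00028962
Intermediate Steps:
J = ⅙ (J = 1/6 = ⅙ ≈ 0.16667)
R = 19/6 (R = 3 + ⅙ = 19/6 ≈ 3.1667)
F(V) = 19*V/6 (F(V) = V*(19/6) = 19*V/6)
f(d, l) = 2 + d² + l² (f(d, l) = (d*d + l*l) + 2 = (d² + l²) + 2 = 2 + d² + l²)
1/f(F(-8), -53) = 1/(2 + ((19/6)*(-8))² + (-53)²) = 1/(2 + (-76/3)² + 2809) = 1/(2 + 5776/9 + 2809) = 1/(31075/9) = 9/31075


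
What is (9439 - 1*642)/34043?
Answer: 8797/34043 ≈ 0.25841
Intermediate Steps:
(9439 - 1*642)/34043 = (9439 - 642)*(1/34043) = 8797*(1/34043) = 8797/34043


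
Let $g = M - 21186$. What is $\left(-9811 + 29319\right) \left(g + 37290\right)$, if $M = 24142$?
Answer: $785118968$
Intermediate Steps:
$g = 2956$ ($g = 24142 - 21186 = 2956$)
$\left(-9811 + 29319\right) \left(g + 37290\right) = \left(-9811 + 29319\right) \left(2956 + 37290\right) = 19508 \cdot 40246 = 785118968$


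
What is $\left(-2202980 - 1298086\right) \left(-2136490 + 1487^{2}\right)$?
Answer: $-261456107814$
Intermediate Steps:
$\left(-2202980 - 1298086\right) \left(-2136490 + 1487^{2}\right) = - 3501066 \left(-2136490 + 2211169\right) = \left(-3501066\right) 74679 = -261456107814$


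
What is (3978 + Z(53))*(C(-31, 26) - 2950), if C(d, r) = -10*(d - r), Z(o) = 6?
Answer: -9481920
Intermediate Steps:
C(d, r) = -10*d + 10*r
(3978 + Z(53))*(C(-31, 26) - 2950) = (3978 + 6)*((-10*(-31) + 10*26) - 2950) = 3984*((310 + 260) - 2950) = 3984*(570 - 2950) = 3984*(-2380) = -9481920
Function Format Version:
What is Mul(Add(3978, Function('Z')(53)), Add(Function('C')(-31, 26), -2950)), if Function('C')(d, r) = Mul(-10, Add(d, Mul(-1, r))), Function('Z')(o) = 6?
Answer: -9481920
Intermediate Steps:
Function('C')(d, r) = Add(Mul(-10, d), Mul(10, r))
Mul(Add(3978, Function('Z')(53)), Add(Function('C')(-31, 26), -2950)) = Mul(Add(3978, 6), Add(Add(Mul(-10, -31), Mul(10, 26)), -2950)) = Mul(3984, Add(Add(310, 260), -2950)) = Mul(3984, Add(570, -2950)) = Mul(3984, -2380) = -9481920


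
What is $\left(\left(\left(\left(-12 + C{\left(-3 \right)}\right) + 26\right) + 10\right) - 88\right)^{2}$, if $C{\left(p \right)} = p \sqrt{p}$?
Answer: $4069 + 384 i \sqrt{3} \approx 4069.0 + 665.11 i$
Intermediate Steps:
$C{\left(p \right)} = p^{\frac{3}{2}}$
$\left(\left(\left(\left(-12 + C{\left(-3 \right)}\right) + 26\right) + 10\right) - 88\right)^{2} = \left(\left(\left(\left(-12 + \left(-3\right)^{\frac{3}{2}}\right) + 26\right) + 10\right) - 88\right)^{2} = \left(\left(\left(\left(-12 - 3 i \sqrt{3}\right) + 26\right) + 10\right) - 88\right)^{2} = \left(\left(\left(14 - 3 i \sqrt{3}\right) + 10\right) - 88\right)^{2} = \left(\left(24 - 3 i \sqrt{3}\right) - 88\right)^{2} = \left(-64 - 3 i \sqrt{3}\right)^{2}$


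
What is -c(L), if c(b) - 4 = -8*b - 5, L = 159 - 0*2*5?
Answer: 1273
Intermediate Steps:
L = 159 (L = 159 - 0*5 = 159 - 1*0 = 159 + 0 = 159)
c(b) = -1 - 8*b (c(b) = 4 + (-8*b - 5) = 4 + (-5 - 8*b) = -1 - 8*b)
-c(L) = -(-1 - 8*159) = -(-1 - 1272) = -1*(-1273) = 1273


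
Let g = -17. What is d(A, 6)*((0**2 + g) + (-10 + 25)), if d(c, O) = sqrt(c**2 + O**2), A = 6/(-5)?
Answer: -12*sqrt(26)/5 ≈ -12.238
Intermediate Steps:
A = -6/5 (A = 6*(-1/5) = -6/5 ≈ -1.2000)
d(c, O) = sqrt(O**2 + c**2)
d(A, 6)*((0**2 + g) + (-10 + 25)) = sqrt(6**2 + (-6/5)**2)*((0**2 - 17) + (-10 + 25)) = sqrt(36 + 36/25)*((0 - 17) + 15) = sqrt(936/25)*(-17 + 15) = (6*sqrt(26)/5)*(-2) = -12*sqrt(26)/5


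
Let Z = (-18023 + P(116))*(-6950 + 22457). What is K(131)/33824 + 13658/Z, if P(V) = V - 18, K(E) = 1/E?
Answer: -60239870177/1231638376298400 ≈ -4.8910e-5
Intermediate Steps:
P(V) = -18 + V
Z = -277962975 (Z = (-18023 + (-18 + 116))*(-6950 + 22457) = (-18023 + 98)*15507 = -17925*15507 = -277962975)
K(131)/33824 + 13658/Z = 1/(131*33824) + 13658/(-277962975) = (1/131)*(1/33824) + 13658*(-1/277962975) = 1/4430944 - 13658/277962975 = -60239870177/1231638376298400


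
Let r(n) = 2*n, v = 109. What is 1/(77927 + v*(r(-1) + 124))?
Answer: 1/91225 ≈ 1.0962e-5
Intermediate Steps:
1/(77927 + v*(r(-1) + 124)) = 1/(77927 + 109*(2*(-1) + 124)) = 1/(77927 + 109*(-2 + 124)) = 1/(77927 + 109*122) = 1/(77927 + 13298) = 1/91225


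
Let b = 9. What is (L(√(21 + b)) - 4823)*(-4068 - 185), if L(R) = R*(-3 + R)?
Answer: 20384629 + 12759*√30 ≈ 2.0455e+7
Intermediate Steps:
(L(√(21 + b)) - 4823)*(-4068 - 185) = (√(21 + 9)*(-3 + √(21 + 9)) - 4823)*(-4068 - 185) = (√30*(-3 + √30) - 4823)*(-4253) = (-4823 + √30*(-3 + √30))*(-4253) = 20512219 - 4253*√30*(-3 + √30)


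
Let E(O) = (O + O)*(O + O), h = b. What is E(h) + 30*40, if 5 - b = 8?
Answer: 1236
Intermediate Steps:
b = -3 (b = 5 - 1*8 = 5 - 8 = -3)
h = -3
E(O) = 4*O² (E(O) = (2*O)*(2*O) = 4*O²)
E(h) + 30*40 = 4*(-3)² + 30*40 = 4*9 + 1200 = 36 + 1200 = 1236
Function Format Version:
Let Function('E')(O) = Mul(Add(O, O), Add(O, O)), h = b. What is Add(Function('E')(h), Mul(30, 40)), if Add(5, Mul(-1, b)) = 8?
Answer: 1236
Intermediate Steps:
b = -3 (b = Add(5, Mul(-1, 8)) = Add(5, -8) = -3)
h = -3
Function('E')(O) = Mul(4, Pow(O, 2)) (Function('E')(O) = Mul(Mul(2, O), Mul(2, O)) = Mul(4, Pow(O, 2)))
Add(Function('E')(h), Mul(30, 40)) = Add(Mul(4, Pow(-3, 2)), Mul(30, 40)) = Add(Mul(4, 9), 1200) = Add(36, 1200) = 1236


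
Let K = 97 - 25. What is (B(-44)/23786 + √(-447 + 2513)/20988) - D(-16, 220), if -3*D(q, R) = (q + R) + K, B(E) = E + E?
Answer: 1094112/11893 + √2066/20988 ≈ 91.998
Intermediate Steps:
B(E) = 2*E
K = 72
D(q, R) = -24 - R/3 - q/3 (D(q, R) = -((q + R) + 72)/3 = -((R + q) + 72)/3 = -(72 + R + q)/3 = -24 - R/3 - q/3)
(B(-44)/23786 + √(-447 + 2513)/20988) - D(-16, 220) = ((2*(-44))/23786 + √(-447 + 2513)/20988) - (-24 - ⅓*220 - ⅓*(-16)) = (-88*1/23786 + √2066*(1/20988)) - (-24 - 220/3 + 16/3) = (-44/11893 + √2066/20988) - 1*(-92) = (-44/11893 + √2066/20988) + 92 = 1094112/11893 + √2066/20988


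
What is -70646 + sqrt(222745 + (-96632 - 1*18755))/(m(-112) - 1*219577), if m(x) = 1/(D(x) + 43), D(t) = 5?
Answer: -70646 - 48*sqrt(107358)/10539695 ≈ -70646.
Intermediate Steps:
m(x) = 1/48 (m(x) = 1/(5 + 43) = 1/48)
-70646 + sqrt(222745 + (-96632 - 1*18755))/(m(-112) - 1*219577) = -70646 + sqrt(222745 + (-96632 - 1*18755))/(1/48 - 1*219577) = -70646 + sqrt(222745 + (-96632 - 18755))/(1/48 - 219577) = -70646 + sqrt(222745 - 115387)/(-10539695/48) = -70646 + sqrt(107358)*(-48/10539695) = -70646 - 48*sqrt(107358)/10539695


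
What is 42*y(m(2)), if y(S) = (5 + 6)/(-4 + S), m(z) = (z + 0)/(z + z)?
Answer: -132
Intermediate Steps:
m(z) = ½ (m(z) = z/((2*z)) = z*(1/(2*z)) = ½)
y(S) = 11/(-4 + S)
42*y(m(2)) = 42*(11/(-4 + ½)) = 42*(11/(-7/2)) = 42*(11*(-2/7)) = 42*(-22/7) = -132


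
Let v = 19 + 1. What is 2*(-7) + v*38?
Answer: 746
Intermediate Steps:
v = 20
2*(-7) + v*38 = 2*(-7) + 20*38 = -14 + 760 = 746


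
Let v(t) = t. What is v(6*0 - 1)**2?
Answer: 1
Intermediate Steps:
v(6*0 - 1)**2 = (6*0 - 1)**2 = (0 - 1)**2 = (-1)**2 = 1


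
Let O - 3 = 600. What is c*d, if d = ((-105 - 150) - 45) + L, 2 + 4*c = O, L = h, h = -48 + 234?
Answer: -34257/2 ≈ -17129.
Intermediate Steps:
h = 186
O = 603 (O = 3 + 600 = 603)
L = 186
c = 601/4 (c = -½ + (¼)*603 = -½ + 603/4 = 601/4 ≈ 150.25)
d = -114 (d = ((-105 - 150) - 45) + 186 = (-255 - 45) + 186 = -300 + 186 = -114)
c*d = (601/4)*(-114) = -34257/2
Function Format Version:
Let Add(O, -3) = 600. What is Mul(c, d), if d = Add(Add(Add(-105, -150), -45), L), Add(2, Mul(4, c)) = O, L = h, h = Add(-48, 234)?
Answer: Rational(-34257, 2) ≈ -17129.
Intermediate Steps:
h = 186
O = 603 (O = Add(3, 600) = 603)
L = 186
c = Rational(601, 4) (c = Add(Rational(-1, 2), Mul(Rational(1, 4), 603)) = Add(Rational(-1, 2), Rational(603, 4)) = Rational(601, 4) ≈ 150.25)
d = -114 (d = Add(Add(Add(-105, -150), -45), 186) = Add(Add(-255, -45), 186) = Add(-300, 186) = -114)
Mul(c, d) = Mul(Rational(601, 4), -114) = Rational(-34257, 2)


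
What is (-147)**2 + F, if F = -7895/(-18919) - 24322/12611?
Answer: 5155276897908/238587509 ≈ 21608.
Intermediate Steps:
F = -360584073/238587509 (F = -7895*(-1/18919) - 24322*1/12611 = 7895/18919 - 24322/12611 = -360584073/238587509 ≈ -1.5113)
(-147)**2 + F = (-147)**2 - 360584073/238587509 = 21609 - 360584073/238587509 = 5155276897908/238587509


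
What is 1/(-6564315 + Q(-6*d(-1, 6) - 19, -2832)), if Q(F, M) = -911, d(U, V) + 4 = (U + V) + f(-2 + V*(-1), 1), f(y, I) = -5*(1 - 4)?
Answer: -1/6565226 ≈ -1.5232e-7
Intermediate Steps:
f(y, I) = 15 (f(y, I) = -5*(-3) = 15)
d(U, V) = 11 + U + V (d(U, V) = -4 + ((U + V) + 15) = -4 + (15 + U + V) = 11 + U + V)
1/(-6564315 + Q(-6*d(-1, 6) - 19, -2832)) = 1/(-6564315 - 911) = 1/(-6565226) = -1/6565226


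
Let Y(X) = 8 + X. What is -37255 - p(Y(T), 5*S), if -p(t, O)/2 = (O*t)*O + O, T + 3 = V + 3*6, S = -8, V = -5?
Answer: 20265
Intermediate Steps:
T = 10 (T = -3 + (-5 + 3*6) = -3 + (-5 + 18) = -3 + 13 = 10)
p(t, O) = -2*O - 2*t*O**2 (p(t, O) = -2*((O*t)*O + O) = -2*(t*O**2 + O) = -2*(O + t*O**2) = -2*O - 2*t*O**2)
-37255 - p(Y(T), 5*S) = -37255 - (-2)*5*(-8)*(1 + (5*(-8))*(8 + 10)) = -37255 - (-2)*(-40)*(1 - 40*18) = -37255 - (-2)*(-40)*(1 - 720) = -37255 - (-2)*(-40)*(-719) = -37255 - 1*(-57520) = -37255 + 57520 = 20265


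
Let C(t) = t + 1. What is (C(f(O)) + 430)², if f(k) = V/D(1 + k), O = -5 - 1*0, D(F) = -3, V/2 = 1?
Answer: 1666681/9 ≈ 1.8519e+5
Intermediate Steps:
V = 2 (V = 2*1 = 2)
O = -5 (O = -5 + 0 = -5)
f(k) = -⅔ (f(k) = 2/(-3) = 2*(-⅓) = -⅔)
C(t) = 1 + t
(C(f(O)) + 430)² = ((1 - ⅔) + 430)² = (⅓ + 430)² = (1291/3)² = 1666681/9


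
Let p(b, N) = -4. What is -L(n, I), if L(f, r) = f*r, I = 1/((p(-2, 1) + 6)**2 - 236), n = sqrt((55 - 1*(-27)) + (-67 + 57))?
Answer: 3*sqrt(2)/116 ≈ 0.036574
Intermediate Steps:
n = 6*sqrt(2) (n = sqrt((55 + 27) - 10) = sqrt(82 - 10) = sqrt(72) = 6*sqrt(2) ≈ 8.4853)
I = -1/232 (I = 1/((-4 + 6)**2 - 236) = 1/(2**2 - 236) = 1/(4 - 236) = 1/(-232) = -1/232 ≈ -0.0043103)
-L(n, I) = -6*sqrt(2)*(-1)/232 = -(-3)*sqrt(2)/116 = 3*sqrt(2)/116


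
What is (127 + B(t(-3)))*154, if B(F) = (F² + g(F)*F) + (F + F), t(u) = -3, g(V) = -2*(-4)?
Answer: 16324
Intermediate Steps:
g(V) = 8
B(F) = F² + 10*F (B(F) = (F² + 8*F) + (F + F) = (F² + 8*F) + 2*F = F² + 10*F)
(127 + B(t(-3)))*154 = (127 - 3*(10 - 3))*154 = (127 - 3*7)*154 = (127 - 21)*154 = 106*154 = 16324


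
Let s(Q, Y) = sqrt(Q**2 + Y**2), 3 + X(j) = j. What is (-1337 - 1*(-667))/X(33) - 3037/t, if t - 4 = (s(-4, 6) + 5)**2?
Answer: -829178/4083 + 60740*sqrt(13)/1361 ≈ -42.169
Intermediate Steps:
X(j) = -3 + j
t = 4 + (5 + 2*sqrt(13))**2 (t = 4 + (sqrt((-4)**2 + 6**2) + 5)**2 = 4 + (sqrt(16 + 36) + 5)**2 = 4 + (sqrt(52) + 5)**2 = 4 + (2*sqrt(13) + 5)**2 = 4 + (5 + 2*sqrt(13))**2 ≈ 153.11)
(-1337 - 1*(-667))/X(33) - 3037/t = (-1337 - 1*(-667))/(-3 + 33) - 3037/(81 + 20*sqrt(13)) = (-1337 + 667)/30 - 3037/(81 + 20*sqrt(13)) = -670*1/30 - 3037/(81 + 20*sqrt(13)) = -67/3 - 3037/(81 + 20*sqrt(13))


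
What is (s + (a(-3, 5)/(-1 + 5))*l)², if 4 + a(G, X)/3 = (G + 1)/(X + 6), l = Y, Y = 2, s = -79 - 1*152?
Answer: 6812100/121 ≈ 56298.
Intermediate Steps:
s = -231 (s = -79 - 152 = -231)
l = 2
a(G, X) = -12 + 3*(1 + G)/(6 + X) (a(G, X) = -12 + 3*((G + 1)/(X + 6)) = -12 + 3*((1 + G)/(6 + X)) = -12 + 3*(1 + G)/(6 + X))
(s + (a(-3, 5)/(-1 + 5))*l)² = (-231 + ((3*(-23 - 3 - 4*5)/(6 + 5))/(-1 + 5))*2)² = (-231 + ((3*(-23 - 3 - 20)/11)/4)*2)² = (-231 + ((3*(1/11)*(-46))/4)*2)² = (-231 + ((¼)*(-138/11))*2)² = (-231 - 69/22*2)² = (-231 - 69/11)² = (-2610/11)² = 6812100/121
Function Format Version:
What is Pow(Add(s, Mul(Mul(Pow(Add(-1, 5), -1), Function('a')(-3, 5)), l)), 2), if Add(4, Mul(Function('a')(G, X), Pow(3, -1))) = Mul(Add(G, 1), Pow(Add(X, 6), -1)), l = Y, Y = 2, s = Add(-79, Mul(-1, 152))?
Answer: Rational(6812100, 121) ≈ 56298.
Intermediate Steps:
s = -231 (s = Add(-79, -152) = -231)
l = 2
Function('a')(G, X) = Add(-12, Mul(3, Pow(Add(6, X), -1), Add(1, G))) (Function('a')(G, X) = Add(-12, Mul(3, Mul(Add(G, 1), Pow(Add(X, 6), -1)))) = Add(-12, Mul(3, Mul(Add(1, G), Pow(Add(6, X), -1)))) = Add(-12, Mul(3, Mul(Pow(Add(6, X), -1), Add(1, G)))) = Add(-12, Mul(3, Pow(Add(6, X), -1), Add(1, G))))
Pow(Add(s, Mul(Mul(Pow(Add(-1, 5), -1), Function('a')(-3, 5)), l)), 2) = Pow(Add(-231, Mul(Mul(Pow(Add(-1, 5), -1), Mul(3, Pow(Add(6, 5), -1), Add(-23, -3, Mul(-4, 5)))), 2)), 2) = Pow(Add(-231, Mul(Mul(Pow(4, -1), Mul(3, Pow(11, -1), Add(-23, -3, -20))), 2)), 2) = Pow(Add(-231, Mul(Mul(Rational(1, 4), Mul(3, Rational(1, 11), -46)), 2)), 2) = Pow(Add(-231, Mul(Mul(Rational(1, 4), Rational(-138, 11)), 2)), 2) = Pow(Add(-231, Mul(Rational(-69, 22), 2)), 2) = Pow(Add(-231, Rational(-69, 11)), 2) = Pow(Rational(-2610, 11), 2) = Rational(6812100, 121)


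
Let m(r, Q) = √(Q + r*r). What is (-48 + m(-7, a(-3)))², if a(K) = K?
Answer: (48 - √46)² ≈ 1698.9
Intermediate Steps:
m(r, Q) = √(Q + r²)
(-48 + m(-7, a(-3)))² = (-48 + √(-3 + (-7)²))² = (-48 + √(-3 + 49))² = (-48 + √46)²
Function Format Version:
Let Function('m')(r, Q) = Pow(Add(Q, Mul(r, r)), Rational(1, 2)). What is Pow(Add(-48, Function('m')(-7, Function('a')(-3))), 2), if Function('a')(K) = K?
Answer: Pow(Add(48, Mul(-1, Pow(46, Rational(1, 2)))), 2) ≈ 1698.9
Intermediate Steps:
Function('m')(r, Q) = Pow(Add(Q, Pow(r, 2)), Rational(1, 2))
Pow(Add(-48, Function('m')(-7, Function('a')(-3))), 2) = Pow(Add(-48, Pow(Add(-3, Pow(-7, 2)), Rational(1, 2))), 2) = Pow(Add(-48, Pow(Add(-3, 49), Rational(1, 2))), 2) = Pow(Add(-48, Pow(46, Rational(1, 2))), 2)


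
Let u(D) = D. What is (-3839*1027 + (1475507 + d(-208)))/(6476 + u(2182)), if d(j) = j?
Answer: -1233677/4329 ≈ -284.98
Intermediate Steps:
(-3839*1027 + (1475507 + d(-208)))/(6476 + u(2182)) = (-3839*1027 + (1475507 - 208))/(6476 + 2182) = (-3942653 + 1475299)/8658 = -2467354*1/8658 = -1233677/4329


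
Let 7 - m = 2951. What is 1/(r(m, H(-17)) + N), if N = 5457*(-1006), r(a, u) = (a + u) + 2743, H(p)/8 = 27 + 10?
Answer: -1/5489647 ≈ -1.8216e-7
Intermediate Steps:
H(p) = 296 (H(p) = 8*(27 + 10) = 8*37 = 296)
m = -2944 (m = 7 - 1*2951 = 7 - 2951 = -2944)
r(a, u) = 2743 + a + u
N = -5489742
1/(r(m, H(-17)) + N) = 1/((2743 - 2944 + 296) - 5489742) = 1/(95 - 5489742) = 1/(-5489647) = -1/5489647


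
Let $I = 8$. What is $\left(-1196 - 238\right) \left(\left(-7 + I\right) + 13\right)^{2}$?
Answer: $-281064$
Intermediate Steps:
$\left(-1196 - 238\right) \left(\left(-7 + I\right) + 13\right)^{2} = \left(-1196 - 238\right) \left(\left(-7 + 8\right) + 13\right)^{2} = - 1434 \left(1 + 13\right)^{2} = - 1434 \cdot 14^{2} = \left(-1434\right) 196 = -281064$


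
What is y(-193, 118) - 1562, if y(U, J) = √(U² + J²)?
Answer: -1562 + √51173 ≈ -1335.8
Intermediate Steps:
y(U, J) = √(J² + U²)
y(-193, 118) - 1562 = √(118² + (-193)²) - 1562 = √(13924 + 37249) - 1562 = √51173 - 1562 = -1562 + √51173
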